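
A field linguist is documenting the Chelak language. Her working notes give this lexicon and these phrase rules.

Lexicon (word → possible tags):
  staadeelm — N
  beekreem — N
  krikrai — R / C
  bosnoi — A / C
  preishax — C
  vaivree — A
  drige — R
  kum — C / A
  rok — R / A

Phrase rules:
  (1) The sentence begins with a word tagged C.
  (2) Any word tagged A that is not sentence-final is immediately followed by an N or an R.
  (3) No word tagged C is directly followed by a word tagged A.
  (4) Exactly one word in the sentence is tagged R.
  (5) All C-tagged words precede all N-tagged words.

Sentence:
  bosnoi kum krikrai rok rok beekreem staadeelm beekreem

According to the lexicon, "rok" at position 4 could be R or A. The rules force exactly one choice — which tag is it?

R

Candidates per position — 1:bosnoi {A,C}; 2:kum {C,A}; 3:krikrai {R,C}; 4:rok {R,A}; 5:rok {R,A}; 6:beekreem {N}; 7:staadeelm {N}; 8:beekreem {N}.
Position 1: tagging it A would leave rule 1 unsatisfiable, so it must be C.
Position 2: tagging it A would leave rule 3 unsatisfiable, so it must be C.
Position 4: the remaining choice is settled jointly with positions 3, 5 — only R at position 4 is part of a tagging that satisfies every rule.
That leaves exactly one tagging: C C C R A N N N.
Rule-by-rule: rule 1 ok; rule 2 ok; rule 3 ok; rule 4 ok; rule 5 ok.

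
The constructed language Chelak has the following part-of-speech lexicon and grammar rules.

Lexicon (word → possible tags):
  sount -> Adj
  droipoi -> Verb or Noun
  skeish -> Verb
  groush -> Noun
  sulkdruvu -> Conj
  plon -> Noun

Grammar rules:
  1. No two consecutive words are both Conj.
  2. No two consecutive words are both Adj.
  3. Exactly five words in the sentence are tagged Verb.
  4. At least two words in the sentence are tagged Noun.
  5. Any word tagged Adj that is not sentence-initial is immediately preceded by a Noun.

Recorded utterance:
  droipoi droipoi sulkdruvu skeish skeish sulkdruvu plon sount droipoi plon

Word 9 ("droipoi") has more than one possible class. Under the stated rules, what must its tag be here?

Verb

Candidates per position — 1:droipoi {Verb,Noun}; 2:droipoi {Verb,Noun}; 3:sulkdruvu {Conj}; 4:skeish {Verb}; 5:skeish {Verb}; 6:sulkdruvu {Conj}; 7:plon {Noun}; 8:sount {Adj}; 9:droipoi {Verb,Noun}; 10:plon {Noun}.
Position 1: tagging it Noun would leave rule 3 unsatisfiable, so it must be Verb.
Position 2: tagging it Noun would leave rule 3 unsatisfiable, so it must be Verb.
Position 9: tagging it Noun would leave rule 3 unsatisfiable, so it must be Verb.
So the tagging must be: Verb Verb Conj Verb Verb Conj Noun Adj Verb Noun.
Checking: rule 1 ✓; rule 2 ✓; rule 3 ✓; rule 4 ✓; rule 5 ✓.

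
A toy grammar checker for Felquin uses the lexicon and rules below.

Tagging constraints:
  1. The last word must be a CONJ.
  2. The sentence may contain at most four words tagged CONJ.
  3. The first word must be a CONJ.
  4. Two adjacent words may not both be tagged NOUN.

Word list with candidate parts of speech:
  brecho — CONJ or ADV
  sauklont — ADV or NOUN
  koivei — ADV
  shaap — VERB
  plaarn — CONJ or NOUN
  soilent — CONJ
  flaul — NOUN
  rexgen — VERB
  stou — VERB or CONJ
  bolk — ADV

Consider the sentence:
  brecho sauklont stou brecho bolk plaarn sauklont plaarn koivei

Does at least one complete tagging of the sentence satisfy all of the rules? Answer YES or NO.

NO

Candidates per position — 1:brecho {CONJ,ADV}; 2:sauklont {ADV,NOUN}; 3:stou {VERB,CONJ}; 4:brecho {CONJ,ADV}; 5:bolk {ADV}; 6:plaarn {CONJ,NOUN}; 7:sauklont {ADV,NOUN}; 8:plaarn {CONJ,NOUN}; 9:koivei {ADV}.
Rule 1 cannot be satisfied by any choice of tags from the lexicon.
So there is no consistent tagging.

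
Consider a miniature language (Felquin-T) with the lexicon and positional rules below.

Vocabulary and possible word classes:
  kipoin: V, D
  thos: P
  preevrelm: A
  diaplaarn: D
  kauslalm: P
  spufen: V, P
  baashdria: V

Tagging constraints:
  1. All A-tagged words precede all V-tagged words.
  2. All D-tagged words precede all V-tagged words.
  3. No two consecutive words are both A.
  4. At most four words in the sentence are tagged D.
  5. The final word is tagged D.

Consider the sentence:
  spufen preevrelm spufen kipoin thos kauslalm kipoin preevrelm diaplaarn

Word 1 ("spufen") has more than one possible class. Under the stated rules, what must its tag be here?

Candidates per position — 1:spufen {V,P}; 2:preevrelm {A}; 3:spufen {V,P}; 4:kipoin {V,D}; 5:thos {P}; 6:kauslalm {P}; 7:kipoin {V,D}; 8:preevrelm {A}; 9:diaplaarn {D}.
Word 1 cannot be V — rule 1 would then fail for every completion. It is P.
Word 3 cannot be V — rule 1 would then fail for every completion. It is P.
Word 4 cannot be V — rule 1 would then fail for every completion. It is D.
Word 7 cannot be V — rule 1 would then fail for every completion. It is D.
The unique satisfying tagging is: P A P D P P D A D.
Check: rule 1 holds; rule 2 holds; rule 3 holds; rule 4 holds; rule 5 holds.

P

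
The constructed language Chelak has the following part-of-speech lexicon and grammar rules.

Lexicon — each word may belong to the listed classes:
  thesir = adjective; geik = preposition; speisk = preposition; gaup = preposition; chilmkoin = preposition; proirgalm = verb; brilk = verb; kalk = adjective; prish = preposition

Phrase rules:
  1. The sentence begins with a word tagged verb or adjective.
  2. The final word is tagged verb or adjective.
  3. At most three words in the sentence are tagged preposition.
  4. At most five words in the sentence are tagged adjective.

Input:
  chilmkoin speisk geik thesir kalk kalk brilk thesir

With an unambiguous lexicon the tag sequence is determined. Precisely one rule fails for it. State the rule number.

1

Fixed tagging: preposition preposition preposition adjective adjective adjective verb adjective.
Checking each rule: R1 violated, R2 holds, R3 holds, R4 holds.
Only rule 1 fails.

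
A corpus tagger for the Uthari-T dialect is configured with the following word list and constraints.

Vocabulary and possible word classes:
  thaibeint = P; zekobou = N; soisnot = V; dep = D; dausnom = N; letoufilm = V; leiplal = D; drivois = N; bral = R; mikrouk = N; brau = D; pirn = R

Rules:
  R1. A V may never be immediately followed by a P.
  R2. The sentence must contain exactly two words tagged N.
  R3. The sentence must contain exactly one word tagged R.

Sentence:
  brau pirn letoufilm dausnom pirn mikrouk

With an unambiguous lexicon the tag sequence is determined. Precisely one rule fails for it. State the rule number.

Fixed tagging: D R V N R N.
Checking each rule: R1 ok, R2 ok, R3 fails.
Only rule 3 fails.

3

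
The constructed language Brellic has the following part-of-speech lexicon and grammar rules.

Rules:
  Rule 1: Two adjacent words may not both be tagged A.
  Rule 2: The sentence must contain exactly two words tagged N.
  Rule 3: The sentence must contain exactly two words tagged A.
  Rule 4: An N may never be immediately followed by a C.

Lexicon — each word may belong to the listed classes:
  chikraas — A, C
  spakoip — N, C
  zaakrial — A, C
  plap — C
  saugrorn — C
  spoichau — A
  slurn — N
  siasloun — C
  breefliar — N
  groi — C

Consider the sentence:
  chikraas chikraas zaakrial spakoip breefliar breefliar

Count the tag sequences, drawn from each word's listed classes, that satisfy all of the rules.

Candidates per position — 1:chikraas {A,C}; 2:chikraas {A,C}; 3:zaakrial {A,C}; 4:spakoip {N,C}; 5:breefliar {N}; 6:breefliar {N}.
There are 16 candidate sequences in total.
The sequences that satisfy every rule: A C A C N N.
Count = 1.

1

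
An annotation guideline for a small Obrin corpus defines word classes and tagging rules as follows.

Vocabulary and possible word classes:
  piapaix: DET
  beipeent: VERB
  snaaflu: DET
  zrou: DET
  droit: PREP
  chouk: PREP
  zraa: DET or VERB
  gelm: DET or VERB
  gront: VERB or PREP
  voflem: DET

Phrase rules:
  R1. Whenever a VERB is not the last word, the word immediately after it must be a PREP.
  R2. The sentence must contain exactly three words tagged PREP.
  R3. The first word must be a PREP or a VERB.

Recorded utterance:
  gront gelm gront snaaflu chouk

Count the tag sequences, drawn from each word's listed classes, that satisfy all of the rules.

Candidates per position — 1:gront {VERB,PREP}; 2:gelm {DET,VERB}; 3:gront {VERB,PREP}; 4:snaaflu {DET}; 5:chouk {PREP}.
There are 8 candidate sequences in total.
The sequences that satisfy every rule: PREP DET PREP DET PREP; PREP VERB PREP DET PREP.
Count = 2.

2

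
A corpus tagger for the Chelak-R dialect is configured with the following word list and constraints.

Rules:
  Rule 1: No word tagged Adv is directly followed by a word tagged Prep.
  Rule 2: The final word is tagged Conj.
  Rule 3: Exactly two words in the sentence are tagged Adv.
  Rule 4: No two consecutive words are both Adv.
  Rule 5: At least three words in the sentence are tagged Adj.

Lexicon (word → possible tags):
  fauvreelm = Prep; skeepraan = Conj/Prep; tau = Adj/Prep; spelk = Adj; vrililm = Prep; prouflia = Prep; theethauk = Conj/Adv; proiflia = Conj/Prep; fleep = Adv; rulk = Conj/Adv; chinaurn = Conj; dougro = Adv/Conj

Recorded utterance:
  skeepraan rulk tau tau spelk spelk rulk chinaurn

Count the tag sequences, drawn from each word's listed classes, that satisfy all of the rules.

4

Candidates per position — 1:skeepraan {Conj,Prep}; 2:rulk {Conj,Adv}; 3:tau {Adj,Prep}; 4:tau {Adj,Prep}; 5:spelk {Adj}; 6:spelk {Adj}; 7:rulk {Conj,Adv}; 8:chinaurn {Conj}.
There are 32 candidate sequences in total.
The sequences that satisfy every rule: Conj Adv Adj Adj Adj Adj Adv Conj; Conj Adv Adj Prep Adj Adj Adv Conj; Prep Adv Adj Adj Adj Adj Adv Conj; Prep Adv Adj Prep Adj Adj Adv Conj.
Count = 4.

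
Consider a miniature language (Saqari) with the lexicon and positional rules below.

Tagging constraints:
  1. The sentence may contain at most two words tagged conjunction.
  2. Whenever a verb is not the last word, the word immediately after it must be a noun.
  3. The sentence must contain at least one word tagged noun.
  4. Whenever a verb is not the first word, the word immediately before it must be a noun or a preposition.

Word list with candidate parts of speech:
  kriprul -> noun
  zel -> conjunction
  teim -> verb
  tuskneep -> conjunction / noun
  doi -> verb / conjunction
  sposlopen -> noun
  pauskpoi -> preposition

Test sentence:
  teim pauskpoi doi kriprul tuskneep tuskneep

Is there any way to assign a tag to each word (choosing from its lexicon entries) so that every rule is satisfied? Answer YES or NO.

Candidates per position — 1:teim {verb}; 2:pauskpoi {preposition}; 3:doi {verb,conjunction}; 4:kriprul {noun}; 5:tuskneep {conjunction,noun}; 6:tuskneep {conjunction,noun}.
Rule 2 cannot be satisfied by any choice of tags from the lexicon.
So there is no consistent tagging.

NO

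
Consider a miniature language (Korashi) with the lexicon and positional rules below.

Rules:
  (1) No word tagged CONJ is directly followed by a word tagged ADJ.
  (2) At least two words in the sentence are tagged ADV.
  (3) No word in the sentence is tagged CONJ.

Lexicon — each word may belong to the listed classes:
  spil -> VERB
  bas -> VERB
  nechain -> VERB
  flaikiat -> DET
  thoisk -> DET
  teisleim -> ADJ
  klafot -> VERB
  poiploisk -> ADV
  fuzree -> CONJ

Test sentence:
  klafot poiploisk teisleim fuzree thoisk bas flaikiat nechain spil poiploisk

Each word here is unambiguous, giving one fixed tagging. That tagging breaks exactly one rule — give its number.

3

Fixed tagging: VERB ADV ADJ CONJ DET VERB DET VERB VERB ADV.
Rule check: R1 holds, R2 holds, R3 violated.
Only rule 3 fails.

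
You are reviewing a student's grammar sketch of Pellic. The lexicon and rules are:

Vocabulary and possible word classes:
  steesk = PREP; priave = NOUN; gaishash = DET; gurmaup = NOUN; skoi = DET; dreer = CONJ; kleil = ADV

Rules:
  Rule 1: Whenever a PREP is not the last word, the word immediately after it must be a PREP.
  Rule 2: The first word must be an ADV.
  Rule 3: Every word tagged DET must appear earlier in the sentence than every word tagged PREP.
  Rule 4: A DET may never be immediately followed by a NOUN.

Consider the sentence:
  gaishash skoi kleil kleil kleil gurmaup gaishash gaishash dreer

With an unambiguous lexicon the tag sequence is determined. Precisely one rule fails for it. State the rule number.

2

Fixed tagging: DET DET ADV ADV ADV NOUN DET DET CONJ.
Applying the rules: R1 pass, R2 fail, R3 pass, R4 pass.
Only rule 2 fails.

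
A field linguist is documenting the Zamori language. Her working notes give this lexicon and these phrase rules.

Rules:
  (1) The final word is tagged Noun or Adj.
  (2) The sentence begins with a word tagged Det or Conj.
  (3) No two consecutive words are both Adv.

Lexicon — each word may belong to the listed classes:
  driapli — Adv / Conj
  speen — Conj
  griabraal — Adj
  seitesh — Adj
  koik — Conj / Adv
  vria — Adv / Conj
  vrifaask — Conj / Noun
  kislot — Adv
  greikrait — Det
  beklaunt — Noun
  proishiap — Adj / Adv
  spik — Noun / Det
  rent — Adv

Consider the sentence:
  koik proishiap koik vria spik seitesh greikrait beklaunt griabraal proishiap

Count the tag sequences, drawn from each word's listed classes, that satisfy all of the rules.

Candidates per position — 1:koik {Conj,Adv}; 2:proishiap {Adj,Adv}; 3:koik {Conj,Adv}; 4:vria {Adv,Conj}; 5:spik {Noun,Det}; 6:seitesh {Adj}; 7:greikrait {Det}; 8:beklaunt {Noun}; 9:griabraal {Adj}; 10:proishiap {Adj,Adv}.
There are 64 candidate sequences in total.
Checking each against the rules leaves 10 sequences.
Count = 10.

10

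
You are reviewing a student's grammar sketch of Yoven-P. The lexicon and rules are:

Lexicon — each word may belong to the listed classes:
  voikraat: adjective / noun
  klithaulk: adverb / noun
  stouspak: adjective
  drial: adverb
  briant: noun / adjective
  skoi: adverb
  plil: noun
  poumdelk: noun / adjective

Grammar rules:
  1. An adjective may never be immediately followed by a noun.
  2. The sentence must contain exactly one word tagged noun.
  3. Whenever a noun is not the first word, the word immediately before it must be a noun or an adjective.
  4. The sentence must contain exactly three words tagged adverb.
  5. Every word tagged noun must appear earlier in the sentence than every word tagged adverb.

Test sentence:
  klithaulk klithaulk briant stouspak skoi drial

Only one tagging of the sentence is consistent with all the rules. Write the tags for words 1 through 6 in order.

Candidates per position — 1:klithaulk {adverb,noun}; 2:klithaulk {adverb,noun}; 3:briant {noun,adjective}; 4:stouspak {adjective}; 5:skoi {adverb}; 6:drial {adverb}.
The remaining ambiguous positions (1, 2, 3) are resolved jointly — only one combination satisfies every rule.
The unique satisfying tagging is: noun adverb adjective adjective adverb adverb.
Checking: rule 1 holds; rule 2 holds; rule 3 holds; rule 4 holds; rule 5 holds.

noun adverb adjective adjective adverb adverb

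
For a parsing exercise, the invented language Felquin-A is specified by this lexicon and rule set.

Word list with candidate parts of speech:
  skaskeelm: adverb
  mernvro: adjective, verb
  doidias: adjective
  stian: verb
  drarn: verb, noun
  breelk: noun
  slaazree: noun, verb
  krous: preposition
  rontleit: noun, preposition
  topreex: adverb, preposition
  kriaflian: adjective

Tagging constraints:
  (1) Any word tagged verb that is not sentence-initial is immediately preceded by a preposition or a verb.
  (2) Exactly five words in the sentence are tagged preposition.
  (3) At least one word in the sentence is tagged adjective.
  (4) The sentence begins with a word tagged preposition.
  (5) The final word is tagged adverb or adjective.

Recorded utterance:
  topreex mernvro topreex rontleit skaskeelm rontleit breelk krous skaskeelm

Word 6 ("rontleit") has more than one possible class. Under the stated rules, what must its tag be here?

preposition

Candidates per position — 1:topreex {adverb,preposition}; 2:mernvro {adjective,verb}; 3:topreex {adverb,preposition}; 4:rontleit {noun,preposition}; 5:skaskeelm {adverb}; 6:rontleit {noun,preposition}; 7:breelk {noun}; 8:krous {preposition}; 9:skaskeelm {adverb}.
Word 1 cannot be adverb — rule 2 would then fail for every completion. It is preposition.
Word 2 cannot be verb — rule 3 would then fail for every completion. It is adjective.
Word 3 cannot be adverb — rule 2 would then fail for every completion. It is preposition.
Word 4 cannot be noun — rule 2 would then fail for every completion. It is preposition.
Word 6 cannot be noun — rule 2 would then fail for every completion. It is preposition.
So the tagging must be: preposition adjective preposition preposition adverb preposition noun preposition adverb.
Check: rule 1 holds; rule 2 holds; rule 3 holds; rule 4 holds; rule 5 holds.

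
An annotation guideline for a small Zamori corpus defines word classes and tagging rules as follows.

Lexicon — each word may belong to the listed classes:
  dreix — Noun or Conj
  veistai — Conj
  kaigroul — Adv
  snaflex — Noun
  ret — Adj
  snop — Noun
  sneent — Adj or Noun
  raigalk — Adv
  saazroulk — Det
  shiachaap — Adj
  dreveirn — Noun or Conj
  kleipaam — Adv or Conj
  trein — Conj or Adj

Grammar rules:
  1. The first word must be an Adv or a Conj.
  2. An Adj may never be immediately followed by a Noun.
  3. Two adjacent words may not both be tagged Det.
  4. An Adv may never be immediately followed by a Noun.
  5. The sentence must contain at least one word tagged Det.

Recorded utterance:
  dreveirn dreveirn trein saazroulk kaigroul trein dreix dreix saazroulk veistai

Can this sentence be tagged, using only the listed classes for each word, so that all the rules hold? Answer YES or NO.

Candidates per position — 1:dreveirn {Noun,Conj}; 2:dreveirn {Noun,Conj}; 3:trein {Conj,Adj}; 4:saazroulk {Det}; 5:kaigroul {Adv}; 6:trein {Conj,Adj}; 7:dreix {Noun,Conj}; 8:dreix {Noun,Conj}; 9:saazroulk {Det}; 10:veistai {Conj}.
One satisfying assignment: Conj Conj Conj Det Adv Adj Conj Noun Det Conj.
Verifying each rule — rule 1 ok; rule 2 ok; rule 3 ok; rule 4 ok; rule 5 ok.

YES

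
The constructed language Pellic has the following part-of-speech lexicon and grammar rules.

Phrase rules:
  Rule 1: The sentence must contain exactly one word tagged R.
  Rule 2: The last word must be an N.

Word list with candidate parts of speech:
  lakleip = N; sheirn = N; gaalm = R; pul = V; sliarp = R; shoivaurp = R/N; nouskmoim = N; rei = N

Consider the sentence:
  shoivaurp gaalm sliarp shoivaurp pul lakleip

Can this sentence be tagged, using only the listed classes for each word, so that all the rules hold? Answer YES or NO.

Candidates per position — 1:shoivaurp {R,N}; 2:gaalm {R}; 3:sliarp {R}; 4:shoivaurp {R,N}; 5:pul {V}; 6:lakleip {N}.
Rule 1 cannot be satisfied by any choice of tags from the lexicon.
So there is no consistent tagging.

NO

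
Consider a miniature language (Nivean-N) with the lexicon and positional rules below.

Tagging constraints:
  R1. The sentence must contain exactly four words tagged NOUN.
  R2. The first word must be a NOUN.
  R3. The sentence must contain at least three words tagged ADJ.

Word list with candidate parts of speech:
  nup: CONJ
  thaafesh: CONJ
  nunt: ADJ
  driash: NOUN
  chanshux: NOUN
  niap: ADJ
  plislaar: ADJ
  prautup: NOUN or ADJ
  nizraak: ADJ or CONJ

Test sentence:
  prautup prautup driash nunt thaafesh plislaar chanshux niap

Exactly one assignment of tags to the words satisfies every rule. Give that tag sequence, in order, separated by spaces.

Candidates per position — 1:prautup {NOUN,ADJ}; 2:prautup {NOUN,ADJ}; 3:driash {NOUN}; 4:nunt {ADJ}; 5:thaafesh {CONJ}; 6:plislaar {ADJ}; 7:chanshux {NOUN}; 8:niap {ADJ}.
Word 1 cannot be ADJ — rule 1 would then fail for every completion. It is NOUN.
Word 2 cannot be ADJ — rule 1 would then fail for every completion. It is NOUN.
The only consistent sequence is: NOUN NOUN NOUN ADJ CONJ ADJ NOUN ADJ.
Checking: rule 1 holds; rule 2 holds; rule 3 holds.

NOUN NOUN NOUN ADJ CONJ ADJ NOUN ADJ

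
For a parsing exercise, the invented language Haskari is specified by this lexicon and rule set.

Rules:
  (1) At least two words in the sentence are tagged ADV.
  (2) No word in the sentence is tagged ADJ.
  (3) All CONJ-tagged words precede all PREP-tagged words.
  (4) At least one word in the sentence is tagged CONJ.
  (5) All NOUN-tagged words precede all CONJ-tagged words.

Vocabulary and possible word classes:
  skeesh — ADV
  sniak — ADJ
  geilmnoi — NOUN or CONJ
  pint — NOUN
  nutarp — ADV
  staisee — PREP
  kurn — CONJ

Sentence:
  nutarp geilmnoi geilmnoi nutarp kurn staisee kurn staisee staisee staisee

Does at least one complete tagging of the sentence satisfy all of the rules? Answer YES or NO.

NO

Candidates per position — 1:nutarp {ADV}; 2:geilmnoi {NOUN,CONJ}; 3:geilmnoi {NOUN,CONJ}; 4:nutarp {ADV}; 5:kurn {CONJ}; 6:staisee {PREP}; 7:kurn {CONJ}; 8:staisee {PREP}; 9:staisee {PREP}; 10:staisee {PREP}.
Rule 3 cannot be satisfied by any choice of tags from the lexicon.
So there is no consistent tagging.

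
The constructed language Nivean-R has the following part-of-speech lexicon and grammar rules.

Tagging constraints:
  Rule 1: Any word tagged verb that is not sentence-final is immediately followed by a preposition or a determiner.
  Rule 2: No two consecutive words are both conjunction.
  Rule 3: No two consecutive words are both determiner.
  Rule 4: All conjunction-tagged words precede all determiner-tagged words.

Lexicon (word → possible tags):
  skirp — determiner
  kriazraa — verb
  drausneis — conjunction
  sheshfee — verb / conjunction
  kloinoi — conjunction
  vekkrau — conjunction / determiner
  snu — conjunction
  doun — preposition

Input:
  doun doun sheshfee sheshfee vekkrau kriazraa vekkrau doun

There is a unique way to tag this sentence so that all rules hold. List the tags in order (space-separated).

Candidates per position — 1:doun {preposition}; 2:doun {preposition}; 3:sheshfee {verb,conjunction}; 4:sheshfee {verb,conjunction}; 5:vekkrau {conjunction,determiner}; 6:kriazraa {verb}; 7:vekkrau {conjunction,determiner}; 8:doun {preposition}.
Word 3 cannot be verb — rule 1 would then fail for every completion. It is conjunction.
Word 4 cannot be conjunction — rule 2 would then fail for every completion. It is verb.
Word 5 cannot be conjunction — rule 1 would then fail for every completion. It is determiner.
Word 7 cannot be conjunction — rule 1 would then fail for every completion. It is determiner.
That leaves exactly one tagging: preposition preposition conjunction verb determiner verb determiner preposition.
Verifying each rule — rule 1 ✓; rule 2 ✓; rule 3 ✓; rule 4 ✓.

preposition preposition conjunction verb determiner verb determiner preposition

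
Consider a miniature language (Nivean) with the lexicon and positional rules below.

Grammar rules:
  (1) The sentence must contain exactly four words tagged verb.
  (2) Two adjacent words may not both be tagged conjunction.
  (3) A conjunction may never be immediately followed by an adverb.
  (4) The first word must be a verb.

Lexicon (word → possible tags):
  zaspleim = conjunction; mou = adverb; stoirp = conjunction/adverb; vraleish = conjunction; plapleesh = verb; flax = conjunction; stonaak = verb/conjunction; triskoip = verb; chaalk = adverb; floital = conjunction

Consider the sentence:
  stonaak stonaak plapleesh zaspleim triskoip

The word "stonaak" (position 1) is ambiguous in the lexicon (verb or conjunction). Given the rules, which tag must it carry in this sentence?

verb

Candidates per position — 1:stonaak {verb,conjunction}; 2:stonaak {verb,conjunction}; 3:plapleesh {verb}; 4:zaspleim {conjunction}; 5:triskoip {verb}.
Position 1: tagging it conjunction would leave rule 1 unsatisfiable, so it must be verb.
Position 2: tagging it conjunction would leave rule 1 unsatisfiable, so it must be verb.
That leaves exactly one tagging: verb verb verb conjunction verb.
Check: rule 1 holds; rule 2 holds; rule 3 holds; rule 4 holds.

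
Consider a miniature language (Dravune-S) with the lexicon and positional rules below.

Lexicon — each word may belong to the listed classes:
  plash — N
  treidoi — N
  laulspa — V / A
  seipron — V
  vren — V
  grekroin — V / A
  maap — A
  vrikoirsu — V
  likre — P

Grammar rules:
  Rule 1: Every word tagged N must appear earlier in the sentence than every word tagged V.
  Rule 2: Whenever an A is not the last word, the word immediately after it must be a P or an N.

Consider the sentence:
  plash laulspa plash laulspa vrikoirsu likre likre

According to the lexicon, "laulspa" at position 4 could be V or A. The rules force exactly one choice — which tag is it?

V

Candidates per position — 1:plash {N}; 2:laulspa {V,A}; 3:plash {N}; 4:laulspa {V,A}; 5:vrikoirsu {V}; 6:likre {P}; 7:likre {P}.
If word 2 were V, no tagging could satisfy rule 1; so word 2 is A.
If word 4 were A, no tagging could satisfy rule 2; so word 4 is V.
So the tagging must be: N A N V V P P.
Checking: rule 1 ok; rule 2 ok.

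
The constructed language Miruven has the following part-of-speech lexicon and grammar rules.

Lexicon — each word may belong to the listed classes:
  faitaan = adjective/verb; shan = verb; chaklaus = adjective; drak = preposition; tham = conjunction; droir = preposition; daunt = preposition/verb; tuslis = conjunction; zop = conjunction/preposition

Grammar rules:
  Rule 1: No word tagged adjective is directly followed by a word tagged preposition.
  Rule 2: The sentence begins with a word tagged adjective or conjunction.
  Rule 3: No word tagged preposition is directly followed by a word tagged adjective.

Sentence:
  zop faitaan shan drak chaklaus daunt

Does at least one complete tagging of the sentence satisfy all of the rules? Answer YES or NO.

Candidates per position — 1:zop {conjunction,preposition}; 2:faitaan {adjective,verb}; 3:shan {verb}; 4:drak {preposition}; 5:chaklaus {adjective}; 6:daunt {preposition,verb}.
Rule 3 cannot be satisfied by any choice of tags from the lexicon.
So there is no consistent tagging.

NO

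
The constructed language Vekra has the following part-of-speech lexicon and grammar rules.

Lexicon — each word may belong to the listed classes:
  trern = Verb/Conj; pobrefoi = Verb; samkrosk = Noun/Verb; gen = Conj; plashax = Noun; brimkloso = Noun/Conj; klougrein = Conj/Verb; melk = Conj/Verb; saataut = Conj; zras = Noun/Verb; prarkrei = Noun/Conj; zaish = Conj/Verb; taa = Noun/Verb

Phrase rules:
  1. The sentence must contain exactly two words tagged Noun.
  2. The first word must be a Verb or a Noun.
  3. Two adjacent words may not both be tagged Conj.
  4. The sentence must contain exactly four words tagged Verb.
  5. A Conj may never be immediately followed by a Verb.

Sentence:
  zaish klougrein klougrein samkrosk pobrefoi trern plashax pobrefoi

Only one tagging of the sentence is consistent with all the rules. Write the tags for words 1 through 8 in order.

Candidates per position — 1:zaish {Conj,Verb}; 2:klougrein {Conj,Verb}; 3:klougrein {Conj,Verb}; 4:samkrosk {Noun,Verb}; 5:pobrefoi {Verb}; 6:trern {Verb,Conj}; 7:plashax {Noun}; 8:pobrefoi {Verb}.
Word 1 cannot be Conj — rule 2 would then fail for every completion. It is Verb.
Word 4 cannot be Verb — rule 1 would then fail for every completion. It is Noun.
The remaining ambiguous positions (2, 3, 6) are resolved jointly — only one combination satisfies every rule.
The unique satisfying tagging is: Verb Verb Conj Noun Verb Conj Noun Verb.
Check: rule 1 ok; rule 2 ok; rule 3 ok; rule 4 ok; rule 5 ok.

Verb Verb Conj Noun Verb Conj Noun Verb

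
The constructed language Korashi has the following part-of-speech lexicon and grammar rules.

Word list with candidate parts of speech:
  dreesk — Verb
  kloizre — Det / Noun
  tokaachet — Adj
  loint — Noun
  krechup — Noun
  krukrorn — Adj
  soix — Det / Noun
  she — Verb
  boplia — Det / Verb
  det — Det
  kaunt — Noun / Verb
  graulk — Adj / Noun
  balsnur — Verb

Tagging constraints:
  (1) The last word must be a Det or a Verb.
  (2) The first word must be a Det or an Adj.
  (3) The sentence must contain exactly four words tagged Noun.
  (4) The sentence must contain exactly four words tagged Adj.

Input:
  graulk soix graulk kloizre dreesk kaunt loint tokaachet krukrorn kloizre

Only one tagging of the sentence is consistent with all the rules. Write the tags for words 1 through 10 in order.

Candidates per position — 1:graulk {Adj,Noun}; 2:soix {Det,Noun}; 3:graulk {Adj,Noun}; 4:kloizre {Det,Noun}; 5:dreesk {Verb}; 6:kaunt {Noun,Verb}; 7:loint {Noun}; 8:tokaachet {Adj}; 9:krukrorn {Adj}; 10:kloizre {Det,Noun}.
Word 1 cannot be Noun — rule 2 would then fail for every completion. It is Adj.
Word 3 cannot be Noun — rule 4 would then fail for every completion. It is Adj.
Word 10 cannot be Noun — rule 1 would then fail for every completion. It is Det.
Word 2 cannot be Det — rule 3 would then fail for every completion. It is Noun.
Word 4 cannot be Det — rule 3 would then fail for every completion. It is Noun.
Word 6 cannot be Verb — rule 3 would then fail for every completion. It is Noun.
The only consistent sequence is: Adj Noun Adj Noun Verb Noun Noun Adj Adj Det.
Rule-by-rule: rule 1 holds; rule 2 holds; rule 3 holds; rule 4 holds.

Adj Noun Adj Noun Verb Noun Noun Adj Adj Det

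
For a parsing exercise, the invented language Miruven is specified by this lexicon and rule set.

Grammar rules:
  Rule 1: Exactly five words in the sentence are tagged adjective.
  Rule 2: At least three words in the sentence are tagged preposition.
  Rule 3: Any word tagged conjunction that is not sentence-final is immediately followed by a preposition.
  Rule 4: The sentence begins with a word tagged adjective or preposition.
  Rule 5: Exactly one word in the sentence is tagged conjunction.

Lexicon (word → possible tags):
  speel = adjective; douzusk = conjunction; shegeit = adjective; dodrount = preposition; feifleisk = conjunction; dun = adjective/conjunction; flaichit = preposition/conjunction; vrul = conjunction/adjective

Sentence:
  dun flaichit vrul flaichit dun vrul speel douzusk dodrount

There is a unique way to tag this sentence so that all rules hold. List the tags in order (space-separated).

Candidates per position — 1:dun {adjective,conjunction}; 2:flaichit {preposition,conjunction}; 3:vrul {conjunction,adjective}; 4:flaichit {preposition,conjunction}; 5:dun {adjective,conjunction}; 6:vrul {conjunction,adjective}; 7:speel {adjective}; 8:douzusk {conjunction}; 9:dodrount {preposition}.
Word 1 cannot be conjunction — rule 1 would then fail for every completion. It is adjective.
Word 2 cannot be conjunction — rule 2 would then fail for every completion. It is preposition.
Word 3 cannot be conjunction — rule 1 would then fail for every completion. It is adjective.
Word 4 cannot be conjunction — rule 2 would then fail for every completion. It is preposition.
Word 5 cannot be conjunction — rule 1 would then fail for every completion. It is adjective.
Word 6 cannot be conjunction — rule 1 would then fail for every completion. It is adjective.
The unique satisfying tagging is: adjective preposition adjective preposition adjective adjective adjective conjunction preposition.
Verifying each rule — rule 1 ok; rule 2 ok; rule 3 ok; rule 4 ok; rule 5 ok.

adjective preposition adjective preposition adjective adjective adjective conjunction preposition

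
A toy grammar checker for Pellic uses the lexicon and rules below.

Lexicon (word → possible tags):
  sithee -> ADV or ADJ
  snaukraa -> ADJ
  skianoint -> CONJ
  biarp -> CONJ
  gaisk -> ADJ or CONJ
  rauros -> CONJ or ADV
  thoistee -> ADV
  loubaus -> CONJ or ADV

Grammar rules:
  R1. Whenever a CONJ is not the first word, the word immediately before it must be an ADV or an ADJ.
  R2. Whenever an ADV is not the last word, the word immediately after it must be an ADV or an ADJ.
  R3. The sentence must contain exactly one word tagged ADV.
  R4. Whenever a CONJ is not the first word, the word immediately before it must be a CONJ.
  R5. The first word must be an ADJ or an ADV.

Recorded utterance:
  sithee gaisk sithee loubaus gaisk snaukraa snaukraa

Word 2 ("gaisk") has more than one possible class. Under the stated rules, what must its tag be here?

ADJ

Candidates per position — 1:sithee {ADV,ADJ}; 2:gaisk {ADJ,CONJ}; 3:sithee {ADV,ADJ}; 4:loubaus {CONJ,ADV}; 5:gaisk {ADJ,CONJ}; 6:snaukraa {ADJ}; 7:snaukraa {ADJ}.
Position 2: CONJ is ruled out by rule 4; that leaves ADJ.
Position 4: CONJ is ruled out by rule 4; that leaves ADV.
Position 5: CONJ is ruled out by rule 2; that leaves ADJ.
Position 1: ADV is ruled out by rule 3; that leaves ADJ.
Position 3: ADV is ruled out by rule 3; that leaves ADJ.
The only consistent sequence is: ADJ ADJ ADJ ADV ADJ ADJ ADJ.
Check: rule 1 ✓; rule 2 ✓; rule 3 ✓; rule 4 ✓; rule 5 ✓.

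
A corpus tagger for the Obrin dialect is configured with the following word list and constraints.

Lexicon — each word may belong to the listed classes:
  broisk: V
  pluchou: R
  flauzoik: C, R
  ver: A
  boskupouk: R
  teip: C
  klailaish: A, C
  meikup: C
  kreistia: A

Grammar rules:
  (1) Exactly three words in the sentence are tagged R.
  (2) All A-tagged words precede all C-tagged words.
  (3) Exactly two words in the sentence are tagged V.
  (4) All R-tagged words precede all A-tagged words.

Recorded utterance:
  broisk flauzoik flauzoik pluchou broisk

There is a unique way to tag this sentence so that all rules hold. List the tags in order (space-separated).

Candidates per position — 1:broisk {V}; 2:flauzoik {C,R}; 3:flauzoik {C,R}; 4:pluchou {R}; 5:broisk {V}.
Position 2: C is ruled out by rule 1; that leaves R.
Position 3: C is ruled out by rule 1; that leaves R.
So the tagging must be: V R R R V.
Check: rule 1 ok; rule 2 ok; rule 3 ok; rule 4 ok.

V R R R V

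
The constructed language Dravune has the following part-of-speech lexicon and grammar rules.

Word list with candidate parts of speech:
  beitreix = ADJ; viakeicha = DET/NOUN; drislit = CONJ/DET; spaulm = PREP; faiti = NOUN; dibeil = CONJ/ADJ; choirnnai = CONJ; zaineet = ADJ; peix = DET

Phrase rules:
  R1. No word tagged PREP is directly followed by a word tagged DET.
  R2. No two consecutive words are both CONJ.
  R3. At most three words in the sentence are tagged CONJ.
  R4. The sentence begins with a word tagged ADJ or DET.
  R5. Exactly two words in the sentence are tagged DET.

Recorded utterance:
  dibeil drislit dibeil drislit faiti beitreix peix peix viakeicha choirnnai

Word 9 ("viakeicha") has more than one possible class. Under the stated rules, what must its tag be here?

NOUN

Candidates per position — 1:dibeil {CONJ,ADJ}; 2:drislit {CONJ,DET}; 3:dibeil {CONJ,ADJ}; 4:drislit {CONJ,DET}; 5:faiti {NOUN}; 6:beitreix {ADJ}; 7:peix {DET}; 8:peix {DET}; 9:viakeicha {DET,NOUN}; 10:choirnnai {CONJ}.
Word 1 cannot be CONJ — rule 4 would then fail for every completion. It is ADJ.
Word 2 cannot be DET — rule 5 would then fail for every completion. It is CONJ.
Word 3 cannot be CONJ — rule 2 would then fail for every completion. It is ADJ.
Word 4 cannot be DET — rule 5 would then fail for every completion. It is CONJ.
Word 9 cannot be DET — rule 5 would then fail for every completion. It is NOUN.
The only consistent sequence is: ADJ CONJ ADJ CONJ NOUN ADJ DET DET NOUN CONJ.
Check: rule 1 ✓; rule 2 ✓; rule 3 ✓; rule 4 ✓; rule 5 ✓.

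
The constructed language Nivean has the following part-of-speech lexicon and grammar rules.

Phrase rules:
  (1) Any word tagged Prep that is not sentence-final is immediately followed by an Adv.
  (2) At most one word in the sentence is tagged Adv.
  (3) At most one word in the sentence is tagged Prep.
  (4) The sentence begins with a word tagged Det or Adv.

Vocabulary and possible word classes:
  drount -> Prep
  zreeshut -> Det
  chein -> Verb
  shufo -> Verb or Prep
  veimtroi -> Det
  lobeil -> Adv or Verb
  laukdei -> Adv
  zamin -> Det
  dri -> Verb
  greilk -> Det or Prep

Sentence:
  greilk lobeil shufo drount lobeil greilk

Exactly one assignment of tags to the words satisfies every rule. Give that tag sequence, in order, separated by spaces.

Candidates per position — 1:greilk {Det,Prep}; 2:lobeil {Adv,Verb}; 3:shufo {Verb,Prep}; 4:drount {Prep}; 5:lobeil {Adv,Verb}; 6:greilk {Det,Prep}.
Word 1 cannot be Prep — rule 3 would then fail for every completion. It is Det.
Word 3 cannot be Prep — rule 1 would then fail for every completion. It is Verb.
Word 5 cannot be Verb — rule 1 would then fail for every completion. It is Adv.
Word 6 cannot be Prep — rule 3 would then fail for every completion. It is Det.
Word 2 cannot be Adv — rule 2 would then fail for every completion. It is Verb.
So the tagging must be: Det Verb Verb Prep Adv Det.
Checking: rule 1 ✓; rule 2 ✓; rule 3 ✓; rule 4 ✓.

Det Verb Verb Prep Adv Det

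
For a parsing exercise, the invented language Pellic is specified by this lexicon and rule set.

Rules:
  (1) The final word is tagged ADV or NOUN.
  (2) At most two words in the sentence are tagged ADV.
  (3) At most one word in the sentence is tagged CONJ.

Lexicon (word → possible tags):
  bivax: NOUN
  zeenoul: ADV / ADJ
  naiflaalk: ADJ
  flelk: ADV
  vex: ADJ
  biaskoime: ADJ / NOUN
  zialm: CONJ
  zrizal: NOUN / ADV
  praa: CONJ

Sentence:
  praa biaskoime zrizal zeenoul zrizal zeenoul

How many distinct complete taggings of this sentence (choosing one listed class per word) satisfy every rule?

Candidates per position — 1:praa {CONJ}; 2:biaskoime {ADJ,NOUN}; 3:zrizal {NOUN,ADV}; 4:zeenoul {ADV,ADJ}; 5:zrizal {NOUN,ADV}; 6:zeenoul {ADV,ADJ}.
There are 32 candidate sequences in total.
Checking each against the rules leaves 8 sequences.
Count = 8.

8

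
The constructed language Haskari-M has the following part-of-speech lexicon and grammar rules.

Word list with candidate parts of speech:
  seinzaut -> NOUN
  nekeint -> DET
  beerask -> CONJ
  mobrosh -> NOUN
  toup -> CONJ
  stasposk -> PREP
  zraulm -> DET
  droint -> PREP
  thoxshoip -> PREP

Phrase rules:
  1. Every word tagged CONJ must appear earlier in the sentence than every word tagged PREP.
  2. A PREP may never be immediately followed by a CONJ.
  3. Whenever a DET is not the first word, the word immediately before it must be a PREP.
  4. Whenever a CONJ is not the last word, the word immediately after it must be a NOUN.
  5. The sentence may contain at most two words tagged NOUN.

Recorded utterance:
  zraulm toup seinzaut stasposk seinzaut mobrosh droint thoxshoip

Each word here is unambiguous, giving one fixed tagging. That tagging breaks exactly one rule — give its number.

Fixed tagging: DET CONJ NOUN PREP NOUN NOUN PREP PREP.
Applying the rules: R1 holds, R2 holds, R3 holds, R4 holds, R5 violated.
Only rule 5 fails.

5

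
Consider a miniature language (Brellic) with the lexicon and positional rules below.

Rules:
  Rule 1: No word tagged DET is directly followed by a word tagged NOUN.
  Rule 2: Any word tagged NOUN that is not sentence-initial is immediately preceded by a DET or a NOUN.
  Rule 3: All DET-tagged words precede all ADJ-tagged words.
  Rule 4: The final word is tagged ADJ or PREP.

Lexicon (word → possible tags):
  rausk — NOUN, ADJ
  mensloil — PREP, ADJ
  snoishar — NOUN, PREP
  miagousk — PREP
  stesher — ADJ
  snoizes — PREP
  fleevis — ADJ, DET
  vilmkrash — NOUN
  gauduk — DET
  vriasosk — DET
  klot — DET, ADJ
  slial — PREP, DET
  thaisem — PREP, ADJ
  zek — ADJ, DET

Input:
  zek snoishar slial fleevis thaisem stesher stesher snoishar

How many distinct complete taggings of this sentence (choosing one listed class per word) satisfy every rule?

Candidates per position — 1:zek {ADJ,DET}; 2:snoishar {NOUN,PREP}; 3:slial {PREP,DET}; 4:fleevis {ADJ,DET}; 5:thaisem {PREP,ADJ}; 6:stesher {ADJ}; 7:stesher {ADJ}; 8:snoishar {NOUN,PREP}.
There are 64 candidate sequences in total.
Checking each against the rules leaves 10 sequences.
Count = 10.

10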